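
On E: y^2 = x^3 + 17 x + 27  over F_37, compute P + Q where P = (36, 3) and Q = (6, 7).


P != Q, so use the chord formula.
s = (y2 - y1) / (x2 - x1) = (4) / (7) mod 37 = 27
x3 = s^2 - x1 - x2 mod 37 = 27^2 - 36 - 6 = 21
y3 = s (x1 - x3) - y1 mod 37 = 27 * (36 - 21) - 3 = 32

P + Q = (21, 32)


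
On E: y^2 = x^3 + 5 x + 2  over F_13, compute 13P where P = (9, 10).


k = 13 = 1101_2 (binary, LSB first: 1011)
Double-and-add from P = (9, 10):
  bit 0 = 1: acc = O + (9, 10) = (9, 10)
  bit 1 = 0: acc unchanged = (9, 10)
  bit 2 = 1: acc = (9, 10) + (11, 6) = (10, 5)
  bit 3 = 1: acc = (10, 5) + (7, 4) = (12, 3)

13P = (12, 3)


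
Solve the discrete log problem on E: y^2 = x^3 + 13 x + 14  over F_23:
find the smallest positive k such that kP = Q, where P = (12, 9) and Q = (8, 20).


Enumerate multiples of P until we hit Q = (8, 20):
  1P = (12, 9)
  2P = (8, 3)
  3P = (11, 4)
  4P = (2, 18)
  5P = (22, 0)
  6P = (2, 5)
  7P = (11, 19)
  8P = (8, 20)
Match found at i = 8.

k = 8


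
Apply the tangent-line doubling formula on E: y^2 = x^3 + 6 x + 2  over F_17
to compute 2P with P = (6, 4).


Doubling: s = (3 x1^2 + a) / (2 y1)
s = (3*6^2 + 6) / (2*4) mod 17 = 10
x3 = s^2 - 2 x1 mod 17 = 10^2 - 2*6 = 3
y3 = s (x1 - x3) - y1 mod 17 = 10 * (6 - 3) - 4 = 9

2P = (3, 9)


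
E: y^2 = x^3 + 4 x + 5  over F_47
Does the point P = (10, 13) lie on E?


Check whether y^2 = x^3 + 4 x + 5 (mod 47) for (x, y) = (10, 13).
LHS: y^2 = 13^2 mod 47 = 28
RHS: x^3 + 4 x + 5 = 10^3 + 4*10 + 5 mod 47 = 11
LHS != RHS

No, not on the curve


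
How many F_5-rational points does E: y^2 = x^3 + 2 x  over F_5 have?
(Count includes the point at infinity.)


For each x in F_5, count y with y^2 = x^3 + 2 x + 0 mod 5:
  x = 0: RHS = 0, y in [0]  -> 1 point(s)
Affine points: 1. Add the point at infinity: total = 2.

#E(F_5) = 2


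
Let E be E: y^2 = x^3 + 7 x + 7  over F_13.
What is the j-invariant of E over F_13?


Delta = -16(4 a^3 + 27 b^2) mod 13 = 1
-1728 * (4 a)^3 = -1728 * (4*7)^3 mod 13 = 8
j = 8 * 1^(-1) mod 13 = 8

j = 8 (mod 13)


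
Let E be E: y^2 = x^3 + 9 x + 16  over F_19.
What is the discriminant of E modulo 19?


4 a^3 + 27 b^2 = 4*9^3 + 27*16^2 = 2916 + 6912 = 9828
Delta = -16 * (9828) = -157248
Delta mod 19 = 15

Delta = 15 (mod 19)


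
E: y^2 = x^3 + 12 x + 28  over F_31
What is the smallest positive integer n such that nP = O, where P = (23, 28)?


Compute successive multiples of P until we hit O:
  1P = (23, 28)
  2P = (25, 9)
  3P = (19, 27)
  4P = (22, 11)
  5P = (27, 28)
  6P = (12, 3)
  7P = (15, 24)
  8P = (1, 14)
  ... (continuing to 17P)
  17P = O

ord(P) = 17


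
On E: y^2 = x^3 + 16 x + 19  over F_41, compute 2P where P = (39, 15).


Doubling: s = (3 x1^2 + a) / (2 y1)
s = (3*39^2 + 16) / (2*15) mod 41 = 31
x3 = s^2 - 2 x1 mod 41 = 31^2 - 2*39 = 22
y3 = s (x1 - x3) - y1 mod 41 = 31 * (39 - 22) - 15 = 20

2P = (22, 20)


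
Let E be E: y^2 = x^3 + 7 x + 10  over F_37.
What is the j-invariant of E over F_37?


Delta = -16(4 a^3 + 27 b^2) mod 37 = 5
-1728 * (4 a)^3 = -1728 * (4*7)^3 mod 37 = 10
j = 10 * 5^(-1) mod 37 = 2

j = 2 (mod 37)


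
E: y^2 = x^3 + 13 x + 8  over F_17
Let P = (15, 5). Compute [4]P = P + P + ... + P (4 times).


k = 4 = 100_2 (binary, LSB first: 001)
Double-and-add from P = (15, 5):
  bit 0 = 0: acc unchanged = O
  bit 1 = 0: acc unchanged = O
  bit 2 = 1: acc = O + (9, 2) = (9, 2)

4P = (9, 2)


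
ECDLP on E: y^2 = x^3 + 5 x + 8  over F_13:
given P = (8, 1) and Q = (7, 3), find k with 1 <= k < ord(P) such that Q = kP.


Enumerate multiples of P until we hit Q = (7, 3):
  1P = (8, 1)
  2P = (11, 9)
  3P = (4, 1)
  4P = (1, 12)
  5P = (7, 3)
Match found at i = 5.

k = 5


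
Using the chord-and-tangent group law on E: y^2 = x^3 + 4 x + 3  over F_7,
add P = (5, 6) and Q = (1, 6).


P != Q, so use the chord formula.
s = (y2 - y1) / (x2 - x1) = (0) / (3) mod 7 = 0
x3 = s^2 - x1 - x2 mod 7 = 0^2 - 5 - 1 = 1
y3 = s (x1 - x3) - y1 mod 7 = 0 * (5 - 1) - 6 = 1

P + Q = (1, 1)


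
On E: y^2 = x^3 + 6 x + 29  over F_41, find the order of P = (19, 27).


Compute successive multiples of P until we hit O:
  1P = (19, 27)
  2P = (35, 33)
  3P = (7, 39)
  4P = (16, 11)
  5P = (39, 3)
  6P = (32, 5)
  7P = (13, 7)
  8P = (11, 27)
  ... (continuing to 17P)
  17P = O

ord(P) = 17


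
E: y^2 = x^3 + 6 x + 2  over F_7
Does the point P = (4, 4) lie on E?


Check whether y^2 = x^3 + 6 x + 2 (mod 7) for (x, y) = (4, 4).
LHS: y^2 = 4^2 mod 7 = 2
RHS: x^3 + 6 x + 2 = 4^3 + 6*4 + 2 mod 7 = 6
LHS != RHS

No, not on the curve


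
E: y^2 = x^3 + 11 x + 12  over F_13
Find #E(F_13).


For each x in F_13, count y with y^2 = x^3 + 11 x + 12 mod 13:
  x = 0: RHS = 12, y in [5, 8]  -> 2 point(s)
  x = 2: RHS = 3, y in [4, 9]  -> 2 point(s)
  x = 4: RHS = 3, y in [4, 9]  -> 2 point(s)
  x = 5: RHS = 10, y in [6, 7]  -> 2 point(s)
  x = 7: RHS = 3, y in [4, 9]  -> 2 point(s)
  x = 8: RHS = 1, y in [1, 12]  -> 2 point(s)
  x = 10: RHS = 4, y in [2, 11]  -> 2 point(s)
  x = 12: RHS = 0, y in [0]  -> 1 point(s)
Affine points: 15. Add the point at infinity: total = 16.

#E(F_13) = 16


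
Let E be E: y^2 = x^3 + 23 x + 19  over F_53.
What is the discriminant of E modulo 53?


4 a^3 + 27 b^2 = 4*23^3 + 27*19^2 = 48668 + 9747 = 58415
Delta = -16 * (58415) = -934640
Delta mod 53 = 15

Delta = 15 (mod 53)


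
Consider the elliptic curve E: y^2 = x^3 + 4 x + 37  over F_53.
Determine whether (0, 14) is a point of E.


Check whether y^2 = x^3 + 4 x + 37 (mod 53) for (x, y) = (0, 14).
LHS: y^2 = 14^2 mod 53 = 37
RHS: x^3 + 4 x + 37 = 0^3 + 4*0 + 37 mod 53 = 37
LHS = RHS

Yes, on the curve


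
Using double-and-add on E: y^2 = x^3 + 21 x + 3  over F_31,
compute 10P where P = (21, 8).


k = 10 = 1010_2 (binary, LSB first: 0101)
Double-and-add from P = (21, 8):
  bit 0 = 0: acc unchanged = O
  bit 1 = 1: acc = O + (8, 30) = (8, 30)
  bit 2 = 0: acc unchanged = (8, 30)
  bit 3 = 1: acc = (8, 30) + (7, 20) = (23, 6)

10P = (23, 6)


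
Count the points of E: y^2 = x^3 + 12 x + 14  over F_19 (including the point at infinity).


For each x in F_19, count y with y^2 = x^3 + 12 x + 14 mod 19:
  x = 3: RHS = 1, y in [1, 18]  -> 2 point(s)
  x = 5: RHS = 9, y in [3, 16]  -> 2 point(s)
  x = 6: RHS = 17, y in [6, 13]  -> 2 point(s)
  x = 7: RHS = 4, y in [2, 17]  -> 2 point(s)
  x = 12: RHS = 5, y in [9, 10]  -> 2 point(s)
  x = 13: RHS = 11, y in [7, 12]  -> 2 point(s)
  x = 14: RHS = 0, y in [0]  -> 1 point(s)
  x = 15: RHS = 16, y in [4, 15]  -> 2 point(s)
  x = 17: RHS = 1, y in [1, 18]  -> 2 point(s)
  x = 18: RHS = 1, y in [1, 18]  -> 2 point(s)
Affine points: 19. Add the point at infinity: total = 20.

#E(F_19) = 20


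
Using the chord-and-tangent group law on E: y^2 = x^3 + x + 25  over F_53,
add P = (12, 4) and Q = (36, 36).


P != Q, so use the chord formula.
s = (y2 - y1) / (x2 - x1) = (32) / (24) mod 53 = 19
x3 = s^2 - x1 - x2 mod 53 = 19^2 - 12 - 36 = 48
y3 = s (x1 - x3) - y1 mod 53 = 19 * (12 - 48) - 4 = 1

P + Q = (48, 1)


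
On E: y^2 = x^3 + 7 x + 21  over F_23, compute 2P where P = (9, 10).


Doubling: s = (3 x1^2 + a) / (2 y1)
s = (3*9^2 + 7) / (2*10) mod 23 = 1
x3 = s^2 - 2 x1 mod 23 = 1^2 - 2*9 = 6
y3 = s (x1 - x3) - y1 mod 23 = 1 * (9 - 6) - 10 = 16

2P = (6, 16)


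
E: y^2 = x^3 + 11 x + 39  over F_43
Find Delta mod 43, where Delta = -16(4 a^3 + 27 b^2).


4 a^3 + 27 b^2 = 4*11^3 + 27*39^2 = 5324 + 41067 = 46391
Delta = -16 * (46391) = -742256
Delta mod 43 = 10

Delta = 10 (mod 43)


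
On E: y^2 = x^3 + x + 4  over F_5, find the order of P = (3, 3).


Compute successive multiples of P until we hit O:
  1P = (3, 3)
  2P = (3, 2)
  3P = O

ord(P) = 3


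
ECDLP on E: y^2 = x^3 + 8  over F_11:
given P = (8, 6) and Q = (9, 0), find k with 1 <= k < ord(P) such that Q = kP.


Enumerate multiples of P until we hit Q = (9, 0):
  1P = (8, 6)
  2P = (9, 0)
Match found at i = 2.

k = 2


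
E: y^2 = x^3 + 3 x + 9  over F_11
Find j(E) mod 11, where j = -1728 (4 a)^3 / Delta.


Delta = -16(4 a^3 + 27 b^2) mod 11 = 9
-1728 * (4 a)^3 = -1728 * (4*3)^3 mod 11 = 10
j = 10 * 9^(-1) mod 11 = 6

j = 6 (mod 11)


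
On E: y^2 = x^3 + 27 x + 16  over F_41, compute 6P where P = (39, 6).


k = 6 = 110_2 (binary, LSB first: 011)
Double-and-add from P = (39, 6):
  bit 0 = 0: acc unchanged = O
  bit 1 = 1: acc = O + (12, 10) = (12, 10)
  bit 2 = 1: acc = (12, 10) + (27, 25) = (3, 40)

6P = (3, 40)


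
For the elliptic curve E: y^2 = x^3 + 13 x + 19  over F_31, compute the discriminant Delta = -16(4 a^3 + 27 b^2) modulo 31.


4 a^3 + 27 b^2 = 4*13^3 + 27*19^2 = 8788 + 9747 = 18535
Delta = -16 * (18535) = -296560
Delta mod 31 = 17

Delta = 17 (mod 31)


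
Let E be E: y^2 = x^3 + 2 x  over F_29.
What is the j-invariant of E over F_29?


Delta = -16(4 a^3 + 27 b^2) mod 29 = 10
-1728 * (4 a)^3 = -1728 * (4*2)^3 mod 29 = 25
j = 25 * 10^(-1) mod 29 = 17

j = 17 (mod 29)


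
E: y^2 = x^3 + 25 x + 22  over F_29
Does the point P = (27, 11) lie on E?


Check whether y^2 = x^3 + 25 x + 22 (mod 29) for (x, y) = (27, 11).
LHS: y^2 = 11^2 mod 29 = 5
RHS: x^3 + 25 x + 22 = 27^3 + 25*27 + 22 mod 29 = 22
LHS != RHS

No, not on the curve


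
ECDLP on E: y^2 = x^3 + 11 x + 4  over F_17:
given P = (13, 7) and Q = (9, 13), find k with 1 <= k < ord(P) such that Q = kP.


Enumerate multiples of P until we hit Q = (9, 13):
  1P = (13, 7)
  2P = (0, 15)
  3P = (8, 3)
  4P = (15, 5)
  5P = (7, 4)
  6P = (10, 3)
  7P = (9, 4)
  8P = (3, 9)
  9P = (16, 14)
  10P = (1, 4)
  11P = (2, 0)
  12P = (1, 13)
  13P = (16, 3)
  14P = (3, 8)
  15P = (9, 13)
Match found at i = 15.

k = 15


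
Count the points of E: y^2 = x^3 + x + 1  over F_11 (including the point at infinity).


For each x in F_11, count y with y^2 = x^3 + 1 x + 1 mod 11:
  x = 0: RHS = 1, y in [1, 10]  -> 2 point(s)
  x = 1: RHS = 3, y in [5, 6]  -> 2 point(s)
  x = 2: RHS = 0, y in [0]  -> 1 point(s)
  x = 3: RHS = 9, y in [3, 8]  -> 2 point(s)
  x = 4: RHS = 3, y in [5, 6]  -> 2 point(s)
  x = 6: RHS = 3, y in [5, 6]  -> 2 point(s)
  x = 8: RHS = 4, y in [2, 9]  -> 2 point(s)
Affine points: 13. Add the point at infinity: total = 14.

#E(F_11) = 14


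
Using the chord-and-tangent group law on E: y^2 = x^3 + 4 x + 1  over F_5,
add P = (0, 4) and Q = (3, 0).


P != Q, so use the chord formula.
s = (y2 - y1) / (x2 - x1) = (1) / (3) mod 5 = 2
x3 = s^2 - x1 - x2 mod 5 = 2^2 - 0 - 3 = 1
y3 = s (x1 - x3) - y1 mod 5 = 2 * (0 - 1) - 4 = 4

P + Q = (1, 4)


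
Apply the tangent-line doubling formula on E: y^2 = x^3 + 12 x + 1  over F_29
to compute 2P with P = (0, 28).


Doubling: s = (3 x1^2 + a) / (2 y1)
s = (3*0^2 + 12) / (2*28) mod 29 = 23
x3 = s^2 - 2 x1 mod 29 = 23^2 - 2*0 = 7
y3 = s (x1 - x3) - y1 mod 29 = 23 * (0 - 7) - 28 = 14

2P = (7, 14)


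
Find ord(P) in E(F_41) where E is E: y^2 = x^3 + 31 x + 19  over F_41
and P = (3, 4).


Compute successive multiples of P until we hit O:
  1P = (3, 4)
  2P = (3, 37)
  3P = O

ord(P) = 3


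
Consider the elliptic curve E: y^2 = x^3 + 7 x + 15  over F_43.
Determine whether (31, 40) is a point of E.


Check whether y^2 = x^3 + 7 x + 15 (mod 43) for (x, y) = (31, 40).
LHS: y^2 = 40^2 mod 43 = 9
RHS: x^3 + 7 x + 15 = 31^3 + 7*31 + 15 mod 43 = 9
LHS = RHS

Yes, on the curve


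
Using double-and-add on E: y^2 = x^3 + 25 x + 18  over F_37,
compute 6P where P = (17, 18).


k = 6 = 110_2 (binary, LSB first: 011)
Double-and-add from P = (17, 18):
  bit 0 = 0: acc unchanged = O
  bit 1 = 1: acc = O + (19, 27) = (19, 27)
  bit 2 = 1: acc = (19, 27) + (9, 11) = (16, 0)

6P = (16, 0)


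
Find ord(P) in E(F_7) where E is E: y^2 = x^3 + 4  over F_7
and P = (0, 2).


Compute successive multiples of P until we hit O:
  1P = (0, 2)
  2P = (0, 5)
  3P = O

ord(P) = 3


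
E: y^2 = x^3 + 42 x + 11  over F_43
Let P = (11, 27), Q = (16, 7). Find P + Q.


P != Q, so use the chord formula.
s = (y2 - y1) / (x2 - x1) = (23) / (5) mod 43 = 39
x3 = s^2 - x1 - x2 mod 43 = 39^2 - 11 - 16 = 32
y3 = s (x1 - x3) - y1 mod 43 = 39 * (11 - 32) - 27 = 14

P + Q = (32, 14)


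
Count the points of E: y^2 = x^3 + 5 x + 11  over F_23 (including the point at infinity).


For each x in F_23, count y with y^2 = x^3 + 5 x + 11 mod 23:
  x = 2: RHS = 6, y in [11, 12]  -> 2 point(s)
  x = 4: RHS = 3, y in [7, 16]  -> 2 point(s)
  x = 5: RHS = 0, y in [0]  -> 1 point(s)
  x = 6: RHS = 4, y in [2, 21]  -> 2 point(s)
  x = 9: RHS = 3, y in [7, 16]  -> 2 point(s)
  x = 10: RHS = 3, y in [7, 16]  -> 2 point(s)
  x = 16: RHS = 1, y in [1, 22]  -> 2 point(s)
  x = 17: RHS = 18, y in [8, 15]  -> 2 point(s)
  x = 21: RHS = 16, y in [4, 19]  -> 2 point(s)
Affine points: 17. Add the point at infinity: total = 18.

#E(F_23) = 18


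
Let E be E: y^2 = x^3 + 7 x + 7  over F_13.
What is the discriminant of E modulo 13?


4 a^3 + 27 b^2 = 4*7^3 + 27*7^2 = 1372 + 1323 = 2695
Delta = -16 * (2695) = -43120
Delta mod 13 = 1

Delta = 1 (mod 13)


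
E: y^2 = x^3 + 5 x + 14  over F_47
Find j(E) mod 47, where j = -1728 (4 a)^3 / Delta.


Delta = -16(4 a^3 + 27 b^2) mod 47 = 12
-1728 * (4 a)^3 = -1728 * (4*5)^3 mod 47 = 16
j = 16 * 12^(-1) mod 47 = 17

j = 17 (mod 47)


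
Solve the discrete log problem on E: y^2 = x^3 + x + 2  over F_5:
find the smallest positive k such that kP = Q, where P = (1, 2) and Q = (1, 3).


Enumerate multiples of P until we hit Q = (1, 3):
  1P = (1, 2)
  2P = (4, 0)
  3P = (1, 3)
Match found at i = 3.

k = 3


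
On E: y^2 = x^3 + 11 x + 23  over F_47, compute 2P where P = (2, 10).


Doubling: s = (3 x1^2 + a) / (2 y1)
s = (3*2^2 + 11) / (2*10) mod 47 = 27
x3 = s^2 - 2 x1 mod 47 = 27^2 - 2*2 = 20
y3 = s (x1 - x3) - y1 mod 47 = 27 * (2 - 20) - 10 = 21

2P = (20, 21)


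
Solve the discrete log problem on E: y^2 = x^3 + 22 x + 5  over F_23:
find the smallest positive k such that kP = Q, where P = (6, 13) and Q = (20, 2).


Enumerate multiples of P until we hit Q = (20, 2):
  1P = (6, 13)
  2P = (13, 21)
  3P = (10, 12)
  4P = (20, 2)
Match found at i = 4.

k = 4


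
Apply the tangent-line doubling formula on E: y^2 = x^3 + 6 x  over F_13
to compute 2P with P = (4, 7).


Doubling: s = (3 x1^2 + a) / (2 y1)
s = (3*4^2 + 6) / (2*7) mod 13 = 2
x3 = s^2 - 2 x1 mod 13 = 2^2 - 2*4 = 9
y3 = s (x1 - x3) - y1 mod 13 = 2 * (4 - 9) - 7 = 9

2P = (9, 9)


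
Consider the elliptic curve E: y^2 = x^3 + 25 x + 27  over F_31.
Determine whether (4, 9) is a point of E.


Check whether y^2 = x^3 + 25 x + 27 (mod 31) for (x, y) = (4, 9).
LHS: y^2 = 9^2 mod 31 = 19
RHS: x^3 + 25 x + 27 = 4^3 + 25*4 + 27 mod 31 = 5
LHS != RHS

No, not on the curve


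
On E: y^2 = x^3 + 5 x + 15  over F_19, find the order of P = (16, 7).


Compute successive multiples of P until we hit O:
  1P = (16, 7)
  2P = (12, 13)
  3P = (17, 4)
  4P = (14, 6)
  5P = (13, 4)
  6P = (10, 18)
  7P = (18, 3)
  8P = (8, 15)
  ... (continuing to 22P)
  22P = O

ord(P) = 22


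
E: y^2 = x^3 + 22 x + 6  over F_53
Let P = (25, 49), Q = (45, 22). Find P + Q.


P != Q, so use the chord formula.
s = (y2 - y1) / (x2 - x1) = (26) / (20) mod 53 = 49
x3 = s^2 - x1 - x2 mod 53 = 49^2 - 25 - 45 = 52
y3 = s (x1 - x3) - y1 mod 53 = 49 * (25 - 52) - 49 = 6

P + Q = (52, 6)


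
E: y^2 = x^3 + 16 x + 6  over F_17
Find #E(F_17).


For each x in F_17, count y with y^2 = x^3 + 16 x + 6 mod 17:
  x = 3: RHS = 13, y in [8, 9]  -> 2 point(s)
  x = 4: RHS = 15, y in [7, 10]  -> 2 point(s)
  x = 7: RHS = 2, y in [6, 11]  -> 2 point(s)
  x = 8: RHS = 0, y in [0]  -> 1 point(s)
  x = 11: RHS = 0, y in [0]  -> 1 point(s)
  x = 14: RHS = 16, y in [4, 13]  -> 2 point(s)
  x = 15: RHS = 0, y in [0]  -> 1 point(s)
Affine points: 11. Add the point at infinity: total = 12.

#E(F_17) = 12


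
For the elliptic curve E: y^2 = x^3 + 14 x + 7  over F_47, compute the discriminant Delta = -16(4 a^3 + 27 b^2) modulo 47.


4 a^3 + 27 b^2 = 4*14^3 + 27*7^2 = 10976 + 1323 = 12299
Delta = -16 * (12299) = -196784
Delta mod 47 = 5

Delta = 5 (mod 47)


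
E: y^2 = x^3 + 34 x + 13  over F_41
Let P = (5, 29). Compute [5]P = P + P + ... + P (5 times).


k = 5 = 101_2 (binary, LSB first: 101)
Double-and-add from P = (5, 29):
  bit 0 = 1: acc = O + (5, 29) = (5, 29)
  bit 1 = 0: acc unchanged = (5, 29)
  bit 2 = 1: acc = (5, 29) + (20, 1) = (6, 33)

5P = (6, 33)


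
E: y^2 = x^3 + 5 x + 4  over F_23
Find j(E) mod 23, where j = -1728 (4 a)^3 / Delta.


Delta = -16(4 a^3 + 27 b^2) mod 23 = 15
-1728 * (4 a)^3 = -1728 * (4*5)^3 mod 23 = 12
j = 12 * 15^(-1) mod 23 = 10

j = 10 (mod 23)


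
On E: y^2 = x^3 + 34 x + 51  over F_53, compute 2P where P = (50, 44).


Doubling: s = (3 x1^2 + a) / (2 y1)
s = (3*50^2 + 34) / (2*44) mod 53 = 29
x3 = s^2 - 2 x1 mod 53 = 29^2 - 2*50 = 52
y3 = s (x1 - x3) - y1 mod 53 = 29 * (50 - 52) - 44 = 4

2P = (52, 4)


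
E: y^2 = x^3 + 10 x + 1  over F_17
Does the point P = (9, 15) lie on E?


Check whether y^2 = x^3 + 10 x + 1 (mod 17) for (x, y) = (9, 15).
LHS: y^2 = 15^2 mod 17 = 4
RHS: x^3 + 10 x + 1 = 9^3 + 10*9 + 1 mod 17 = 4
LHS = RHS

Yes, on the curve


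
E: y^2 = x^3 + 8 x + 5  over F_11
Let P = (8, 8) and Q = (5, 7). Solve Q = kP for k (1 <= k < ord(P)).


Enumerate multiples of P until we hit Q = (5, 7):
  1P = (8, 8)
  2P = (0, 4)
  3P = (6, 4)
  4P = (1, 6)
  5P = (5, 7)
Match found at i = 5.

k = 5


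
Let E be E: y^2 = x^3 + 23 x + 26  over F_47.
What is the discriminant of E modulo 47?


4 a^3 + 27 b^2 = 4*23^3 + 27*26^2 = 48668 + 18252 = 66920
Delta = -16 * (66920) = -1070720
Delta mod 47 = 34

Delta = 34 (mod 47)


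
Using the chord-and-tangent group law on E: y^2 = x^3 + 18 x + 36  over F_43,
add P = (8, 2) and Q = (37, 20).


P != Q, so use the chord formula.
s = (y2 - y1) / (x2 - x1) = (18) / (29) mod 43 = 11
x3 = s^2 - x1 - x2 mod 43 = 11^2 - 8 - 37 = 33
y3 = s (x1 - x3) - y1 mod 43 = 11 * (8 - 33) - 2 = 24

P + Q = (33, 24)


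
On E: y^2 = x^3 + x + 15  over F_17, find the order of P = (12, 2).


Compute successive multiples of P until we hit O:
  1P = (12, 2)
  2P = (14, 11)
  3P = (7, 12)
  4P = (2, 12)
  5P = (4, 7)
  6P = (16, 9)
  7P = (8, 5)
  8P = (5, 14)
  ... (continuing to 24P)
  24P = O

ord(P) = 24


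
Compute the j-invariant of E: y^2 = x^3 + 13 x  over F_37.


Delta = -16(4 a^3 + 27 b^2) mod 37 = 29
-1728 * (4 a)^3 = -1728 * (4*13)^3 mod 37 = 14
j = 14 * 29^(-1) mod 37 = 26

j = 26 (mod 37)


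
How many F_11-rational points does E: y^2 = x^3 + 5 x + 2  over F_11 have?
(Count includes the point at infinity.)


For each x in F_11, count y with y^2 = x^3 + 5 x + 2 mod 11:
  x = 2: RHS = 9, y in [3, 8]  -> 2 point(s)
  x = 3: RHS = 0, y in [0]  -> 1 point(s)
  x = 4: RHS = 9, y in [3, 8]  -> 2 point(s)
  x = 5: RHS = 9, y in [3, 8]  -> 2 point(s)
  x = 8: RHS = 4, y in [2, 9]  -> 2 point(s)
Affine points: 9. Add the point at infinity: total = 10.

#E(F_11) = 10


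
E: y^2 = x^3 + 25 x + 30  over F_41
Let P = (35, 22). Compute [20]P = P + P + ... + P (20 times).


k = 20 = 10100_2 (binary, LSB first: 00101)
Double-and-add from P = (35, 22):
  bit 0 = 0: acc unchanged = O
  bit 1 = 0: acc unchanged = O
  bit 2 = 1: acc = O + (8, 39) = (8, 39)
  bit 3 = 0: acc unchanged = (8, 39)
  bit 4 = 1: acc = (8, 39) + (18, 11) = (13, 16)

20P = (13, 16)


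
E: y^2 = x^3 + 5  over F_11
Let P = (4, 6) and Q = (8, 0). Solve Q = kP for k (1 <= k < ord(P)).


Enumerate multiples of P until we hit Q = (8, 0):
  1P = (4, 6)
  2P = (8, 0)
Match found at i = 2.

k = 2


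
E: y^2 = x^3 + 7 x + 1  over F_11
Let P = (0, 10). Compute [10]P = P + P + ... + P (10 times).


k = 10 = 1010_2 (binary, LSB first: 0101)
Double-and-add from P = (0, 10):
  bit 0 = 0: acc unchanged = O
  bit 1 = 1: acc = O + (4, 4) = (4, 4)
  bit 2 = 0: acc unchanged = (4, 4)
  bit 3 = 1: acc = (4, 4) + (10, 9) = (9, 1)

10P = (9, 1)


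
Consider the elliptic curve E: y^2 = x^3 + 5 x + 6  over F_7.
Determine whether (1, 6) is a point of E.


Check whether y^2 = x^3 + 5 x + 6 (mod 7) for (x, y) = (1, 6).
LHS: y^2 = 6^2 mod 7 = 1
RHS: x^3 + 5 x + 6 = 1^3 + 5*1 + 6 mod 7 = 5
LHS != RHS

No, not on the curve


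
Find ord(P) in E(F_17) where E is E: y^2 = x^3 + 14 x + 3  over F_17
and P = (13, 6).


Compute successive multiples of P until we hit O:
  1P = (13, 6)
  2P = (4, 15)
  3P = (1, 16)
  4P = (7, 6)
  5P = (14, 11)
  6P = (15, 1)
  7P = (8, 7)
  8P = (11, 14)
  ... (continuing to 23P)
  23P = O

ord(P) = 23


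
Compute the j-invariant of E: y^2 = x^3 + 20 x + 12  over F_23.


Delta = -16(4 a^3 + 27 b^2) mod 23 = 10
-1728 * (4 a)^3 = -1728 * (4*20)^3 mod 23 = 9
j = 9 * 10^(-1) mod 23 = 17

j = 17 (mod 23)


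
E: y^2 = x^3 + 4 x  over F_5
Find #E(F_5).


For each x in F_5, count y with y^2 = x^3 + 4 x + 0 mod 5:
  x = 0: RHS = 0, y in [0]  -> 1 point(s)
  x = 1: RHS = 0, y in [0]  -> 1 point(s)
  x = 2: RHS = 1, y in [1, 4]  -> 2 point(s)
  x = 3: RHS = 4, y in [2, 3]  -> 2 point(s)
  x = 4: RHS = 0, y in [0]  -> 1 point(s)
Affine points: 7. Add the point at infinity: total = 8.

#E(F_5) = 8


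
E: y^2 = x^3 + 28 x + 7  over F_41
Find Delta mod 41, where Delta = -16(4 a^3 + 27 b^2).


4 a^3 + 27 b^2 = 4*28^3 + 27*7^2 = 87808 + 1323 = 89131
Delta = -16 * (89131) = -1426096
Delta mod 41 = 7

Delta = 7 (mod 41)


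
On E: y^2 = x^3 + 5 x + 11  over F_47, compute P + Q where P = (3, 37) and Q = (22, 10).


P != Q, so use the chord formula.
s = (y2 - y1) / (x2 - x1) = (20) / (19) mod 47 = 6
x3 = s^2 - x1 - x2 mod 47 = 6^2 - 3 - 22 = 11
y3 = s (x1 - x3) - y1 mod 47 = 6 * (3 - 11) - 37 = 9

P + Q = (11, 9)


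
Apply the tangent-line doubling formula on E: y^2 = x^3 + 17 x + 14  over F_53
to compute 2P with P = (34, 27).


Doubling: s = (3 x1^2 + a) / (2 y1)
s = (3*34^2 + 17) / (2*27) mod 53 = 40
x3 = s^2 - 2 x1 mod 53 = 40^2 - 2*34 = 48
y3 = s (x1 - x3) - y1 mod 53 = 40 * (34 - 48) - 27 = 49

2P = (48, 49)


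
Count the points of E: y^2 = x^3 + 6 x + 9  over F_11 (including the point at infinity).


For each x in F_11, count y with y^2 = x^3 + 6 x + 9 mod 11:
  x = 0: RHS = 9, y in [3, 8]  -> 2 point(s)
  x = 1: RHS = 5, y in [4, 7]  -> 2 point(s)
  x = 4: RHS = 9, y in [3, 8]  -> 2 point(s)
  x = 7: RHS = 9, y in [3, 8]  -> 2 point(s)
  x = 9: RHS = 0, y in [0]  -> 1 point(s)
Affine points: 9. Add the point at infinity: total = 10.

#E(F_11) = 10


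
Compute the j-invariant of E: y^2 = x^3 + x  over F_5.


Delta = -16(4 a^3 + 27 b^2) mod 5 = 1
-1728 * (4 a)^3 = -1728 * (4*1)^3 mod 5 = 3
j = 3 * 1^(-1) mod 5 = 3

j = 3 (mod 5)


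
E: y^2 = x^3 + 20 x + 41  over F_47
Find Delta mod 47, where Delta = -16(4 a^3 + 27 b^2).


4 a^3 + 27 b^2 = 4*20^3 + 27*41^2 = 32000 + 45387 = 77387
Delta = -16 * (77387) = -1238192
Delta mod 47 = 23

Delta = 23 (mod 47)


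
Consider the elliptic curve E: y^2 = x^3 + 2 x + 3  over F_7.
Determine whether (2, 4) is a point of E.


Check whether y^2 = x^3 + 2 x + 3 (mod 7) for (x, y) = (2, 4).
LHS: y^2 = 4^2 mod 7 = 2
RHS: x^3 + 2 x + 3 = 2^3 + 2*2 + 3 mod 7 = 1
LHS != RHS

No, not on the curve


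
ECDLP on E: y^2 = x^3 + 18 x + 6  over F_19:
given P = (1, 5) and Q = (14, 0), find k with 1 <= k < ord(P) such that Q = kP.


Enumerate multiples of P until we hit Q = (14, 0):
  1P = (1, 5)
  2P = (14, 0)
Match found at i = 2.

k = 2


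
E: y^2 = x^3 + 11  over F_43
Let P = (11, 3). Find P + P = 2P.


Doubling: s = (3 x1^2 + a) / (2 y1)
s = (3*11^2 + 0) / (2*3) mod 43 = 39
x3 = s^2 - 2 x1 mod 43 = 39^2 - 2*11 = 37
y3 = s (x1 - x3) - y1 mod 43 = 39 * (11 - 37) - 3 = 15

2P = (37, 15)


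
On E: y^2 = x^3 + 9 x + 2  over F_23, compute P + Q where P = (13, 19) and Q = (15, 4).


P != Q, so use the chord formula.
s = (y2 - y1) / (x2 - x1) = (8) / (2) mod 23 = 4
x3 = s^2 - x1 - x2 mod 23 = 4^2 - 13 - 15 = 11
y3 = s (x1 - x3) - y1 mod 23 = 4 * (13 - 11) - 19 = 12

P + Q = (11, 12)


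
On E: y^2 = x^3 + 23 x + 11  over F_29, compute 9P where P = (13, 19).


k = 9 = 1001_2 (binary, LSB first: 1001)
Double-and-add from P = (13, 19):
  bit 0 = 1: acc = O + (13, 19) = (13, 19)
  bit 1 = 0: acc unchanged = (13, 19)
  bit 2 = 0: acc unchanged = (13, 19)
  bit 3 = 1: acc = (13, 19) + (16, 26) = (28, 4)

9P = (28, 4)


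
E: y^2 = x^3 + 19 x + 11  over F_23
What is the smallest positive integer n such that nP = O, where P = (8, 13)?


Compute successive multiples of P until we hit O:
  1P = (8, 13)
  2P = (19, 3)
  3P = (5, 1)
  4P = (3, 7)
  5P = (7, 2)
  6P = (14, 13)
  7P = (1, 10)
  8P = (17, 16)
  ... (continuing to 23P)
  23P = O

ord(P) = 23


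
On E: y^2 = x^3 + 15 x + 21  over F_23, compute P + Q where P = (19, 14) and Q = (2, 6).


P != Q, so use the chord formula.
s = (y2 - y1) / (x2 - x1) = (15) / (6) mod 23 = 14
x3 = s^2 - x1 - x2 mod 23 = 14^2 - 19 - 2 = 14
y3 = s (x1 - x3) - y1 mod 23 = 14 * (19 - 14) - 14 = 10

P + Q = (14, 10)


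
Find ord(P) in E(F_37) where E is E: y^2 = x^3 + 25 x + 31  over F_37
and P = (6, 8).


Compute successive multiples of P until we hit O:
  1P = (6, 8)
  2P = (24, 32)
  3P = (17, 2)
  4P = (25, 36)
  5P = (34, 15)
  6P = (4, 11)
  7P = (20, 13)
  8P = (20, 24)
  ... (continuing to 15P)
  15P = O

ord(P) = 15


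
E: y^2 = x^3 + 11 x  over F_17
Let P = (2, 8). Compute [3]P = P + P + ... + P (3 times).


k = 3 = 11_2 (binary, LSB first: 11)
Double-and-add from P = (2, 8):
  bit 0 = 1: acc = O + (2, 8) = (2, 8)
  bit 1 = 1: acc = (2, 8) + (15, 2) = (15, 15)

3P = (15, 15)


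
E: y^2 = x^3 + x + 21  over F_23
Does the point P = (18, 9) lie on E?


Check whether y^2 = x^3 + 1 x + 21 (mod 23) for (x, y) = (18, 9).
LHS: y^2 = 9^2 mod 23 = 12
RHS: x^3 + 1 x + 21 = 18^3 + 1*18 + 21 mod 23 = 6
LHS != RHS

No, not on the curve


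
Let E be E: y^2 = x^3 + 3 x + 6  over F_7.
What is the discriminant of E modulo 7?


4 a^3 + 27 b^2 = 4*3^3 + 27*6^2 = 108 + 972 = 1080
Delta = -16 * (1080) = -17280
Delta mod 7 = 3

Delta = 3 (mod 7)


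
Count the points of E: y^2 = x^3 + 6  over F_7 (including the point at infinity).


For each x in F_7, count y with y^2 = x^3 + 0 x + 6 mod 7:
  x = 1: RHS = 0, y in [0]  -> 1 point(s)
  x = 2: RHS = 0, y in [0]  -> 1 point(s)
  x = 4: RHS = 0, y in [0]  -> 1 point(s)
Affine points: 3. Add the point at infinity: total = 4.

#E(F_7) = 4


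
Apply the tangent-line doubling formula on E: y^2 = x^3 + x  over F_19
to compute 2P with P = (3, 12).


Doubling: s = (3 x1^2 + a) / (2 y1)
s = (3*3^2 + 1) / (2*12) mod 19 = 17
x3 = s^2 - 2 x1 mod 19 = 17^2 - 2*3 = 17
y3 = s (x1 - x3) - y1 mod 19 = 17 * (3 - 17) - 12 = 16

2P = (17, 16)


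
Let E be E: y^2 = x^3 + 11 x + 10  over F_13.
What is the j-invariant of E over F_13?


Delta = -16(4 a^3 + 27 b^2) mod 13 = 4
-1728 * (4 a)^3 = -1728 * (4*11)^3 mod 13 = 8
j = 8 * 4^(-1) mod 13 = 2

j = 2 (mod 13)


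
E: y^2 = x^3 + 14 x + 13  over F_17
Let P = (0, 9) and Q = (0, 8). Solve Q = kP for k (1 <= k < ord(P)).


Enumerate multiples of P until we hit Q = (0, 8):
  1P = (0, 9)
  2P = (9, 1)
  3P = (9, 16)
  4P = (0, 8)
Match found at i = 4.

k = 4


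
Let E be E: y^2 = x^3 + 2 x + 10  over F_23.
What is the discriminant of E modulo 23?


4 a^3 + 27 b^2 = 4*2^3 + 27*10^2 = 32 + 2700 = 2732
Delta = -16 * (2732) = -43712
Delta mod 23 = 11

Delta = 11 (mod 23)


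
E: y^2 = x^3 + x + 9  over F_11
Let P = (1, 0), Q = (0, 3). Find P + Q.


P != Q, so use the chord formula.
s = (y2 - y1) / (x2 - x1) = (3) / (10) mod 11 = 8
x3 = s^2 - x1 - x2 mod 11 = 8^2 - 1 - 0 = 8
y3 = s (x1 - x3) - y1 mod 11 = 8 * (1 - 8) - 0 = 10

P + Q = (8, 10)


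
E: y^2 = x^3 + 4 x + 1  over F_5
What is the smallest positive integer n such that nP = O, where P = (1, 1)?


Compute successive multiples of P until we hit O:
  1P = (1, 1)
  2P = (4, 1)
  3P = (0, 4)
  4P = (3, 0)
  5P = (0, 1)
  6P = (4, 4)
  7P = (1, 4)
  8P = O

ord(P) = 8


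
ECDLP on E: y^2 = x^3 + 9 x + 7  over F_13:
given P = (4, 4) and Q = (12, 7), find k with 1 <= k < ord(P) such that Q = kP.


Enumerate multiples of P until we hit Q = (12, 7):
  1P = (4, 4)
  2P = (6, 11)
  3P = (12, 7)
Match found at i = 3.

k = 3


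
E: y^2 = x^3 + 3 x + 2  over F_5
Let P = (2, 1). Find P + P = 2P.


Doubling: s = (3 x1^2 + a) / (2 y1)
s = (3*2^2 + 3) / (2*1) mod 5 = 0
x3 = s^2 - 2 x1 mod 5 = 0^2 - 2*2 = 1
y3 = s (x1 - x3) - y1 mod 5 = 0 * (2 - 1) - 1 = 4

2P = (1, 4)


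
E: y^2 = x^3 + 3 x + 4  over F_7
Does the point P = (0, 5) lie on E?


Check whether y^2 = x^3 + 3 x + 4 (mod 7) for (x, y) = (0, 5).
LHS: y^2 = 5^2 mod 7 = 4
RHS: x^3 + 3 x + 4 = 0^3 + 3*0 + 4 mod 7 = 4
LHS = RHS

Yes, on the curve


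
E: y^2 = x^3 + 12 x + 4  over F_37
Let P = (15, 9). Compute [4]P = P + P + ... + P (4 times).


k = 4 = 100_2 (binary, LSB first: 001)
Double-and-add from P = (15, 9):
  bit 0 = 0: acc unchanged = O
  bit 1 = 0: acc unchanged = O
  bit 2 = 1: acc = O + (9, 8) = (9, 8)

4P = (9, 8)


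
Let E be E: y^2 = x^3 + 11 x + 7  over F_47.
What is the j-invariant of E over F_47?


Delta = -16(4 a^3 + 27 b^2) mod 47 = 9
-1728 * (4 a)^3 = -1728 * (4*11)^3 mod 47 = 32
j = 32 * 9^(-1) mod 47 = 14

j = 14 (mod 47)


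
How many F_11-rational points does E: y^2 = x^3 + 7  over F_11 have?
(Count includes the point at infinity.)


For each x in F_11, count y with y^2 = x^3 + 0 x + 7 mod 11:
  x = 2: RHS = 4, y in [2, 9]  -> 2 point(s)
  x = 3: RHS = 1, y in [1, 10]  -> 2 point(s)
  x = 4: RHS = 5, y in [4, 7]  -> 2 point(s)
  x = 5: RHS = 0, y in [0]  -> 1 point(s)
  x = 6: RHS = 3, y in [5, 6]  -> 2 point(s)
  x = 7: RHS = 9, y in [3, 8]  -> 2 point(s)
Affine points: 11. Add the point at infinity: total = 12.

#E(F_11) = 12


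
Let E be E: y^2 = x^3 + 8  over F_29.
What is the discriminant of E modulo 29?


4 a^3 + 27 b^2 = 4*0^3 + 27*8^2 = 0 + 1728 = 1728
Delta = -16 * (1728) = -27648
Delta mod 29 = 18

Delta = 18 (mod 29)


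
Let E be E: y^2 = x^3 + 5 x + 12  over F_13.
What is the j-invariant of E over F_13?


Delta = -16(4 a^3 + 27 b^2) mod 13 = 5
-1728 * (4 a)^3 = -1728 * (4*5)^3 mod 13 = 5
j = 5 * 5^(-1) mod 13 = 1

j = 1 (mod 13)


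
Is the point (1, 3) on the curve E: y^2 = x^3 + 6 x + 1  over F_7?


Check whether y^2 = x^3 + 6 x + 1 (mod 7) for (x, y) = (1, 3).
LHS: y^2 = 3^2 mod 7 = 2
RHS: x^3 + 6 x + 1 = 1^3 + 6*1 + 1 mod 7 = 1
LHS != RHS

No, not on the curve


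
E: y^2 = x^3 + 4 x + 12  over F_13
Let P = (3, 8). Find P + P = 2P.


Doubling: s = (3 x1^2 + a) / (2 y1)
s = (3*3^2 + 4) / (2*8) mod 13 = 6
x3 = s^2 - 2 x1 mod 13 = 6^2 - 2*3 = 4
y3 = s (x1 - x3) - y1 mod 13 = 6 * (3 - 4) - 8 = 12

2P = (4, 12)


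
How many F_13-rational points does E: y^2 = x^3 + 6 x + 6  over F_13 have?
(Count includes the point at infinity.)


For each x in F_13, count y with y^2 = x^3 + 6 x + 6 mod 13:
  x = 1: RHS = 0, y in [0]  -> 1 point(s)
  x = 2: RHS = 0, y in [0]  -> 1 point(s)
  x = 3: RHS = 12, y in [5, 8]  -> 2 point(s)
  x = 4: RHS = 3, y in [4, 9]  -> 2 point(s)
  x = 7: RHS = 1, y in [1, 12]  -> 2 point(s)
  x = 9: RHS = 9, y in [3, 10]  -> 2 point(s)
  x = 10: RHS = 0, y in [0]  -> 1 point(s)
  x = 11: RHS = 12, y in [5, 8]  -> 2 point(s)
  x = 12: RHS = 12, y in [5, 8]  -> 2 point(s)
Affine points: 15. Add the point at infinity: total = 16.

#E(F_13) = 16


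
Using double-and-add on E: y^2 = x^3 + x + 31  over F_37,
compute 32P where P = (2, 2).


k = 32 = 100000_2 (binary, LSB first: 000001)
Double-and-add from P = (2, 2):
  bit 0 = 0: acc unchanged = O
  bit 1 = 0: acc unchanged = O
  bit 2 = 0: acc unchanged = O
  bit 3 = 0: acc unchanged = O
  bit 4 = 0: acc unchanged = O
  bit 5 = 1: acc = O + (23, 14) = (23, 14)

32P = (23, 14)


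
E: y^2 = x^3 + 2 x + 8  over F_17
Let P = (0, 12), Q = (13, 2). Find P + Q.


P != Q, so use the chord formula.
s = (y2 - y1) / (x2 - x1) = (7) / (13) mod 17 = 11
x3 = s^2 - x1 - x2 mod 17 = 11^2 - 0 - 13 = 6
y3 = s (x1 - x3) - y1 mod 17 = 11 * (0 - 6) - 12 = 7

P + Q = (6, 7)


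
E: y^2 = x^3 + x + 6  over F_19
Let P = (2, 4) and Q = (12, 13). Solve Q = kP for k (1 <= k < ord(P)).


Enumerate multiples of P until we hit Q = (12, 13):
  1P = (2, 4)
  2P = (12, 13)
Match found at i = 2.

k = 2


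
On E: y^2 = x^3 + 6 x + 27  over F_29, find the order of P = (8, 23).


Compute successive multiples of P until we hit O:
  1P = (8, 23)
  2P = (17, 24)
  3P = (28, 7)
  4P = (18, 14)
  5P = (7, 8)
  6P = (7, 21)
  7P = (18, 15)
  8P = (28, 22)
  ... (continuing to 11P)
  11P = O

ord(P) = 11


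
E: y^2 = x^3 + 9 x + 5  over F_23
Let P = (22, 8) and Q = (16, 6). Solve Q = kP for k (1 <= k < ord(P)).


Enumerate multiples of P until we hit Q = (16, 6):
  1P = (22, 8)
  2P = (4, 17)
  3P = (3, 17)
  4P = (16, 17)
  5P = (16, 6)
Match found at i = 5.

k = 5


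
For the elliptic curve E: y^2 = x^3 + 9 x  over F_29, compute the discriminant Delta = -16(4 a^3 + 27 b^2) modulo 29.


4 a^3 + 27 b^2 = 4*9^3 + 27*0^2 = 2916 + 0 = 2916
Delta = -16 * (2916) = -46656
Delta mod 29 = 5

Delta = 5 (mod 29)


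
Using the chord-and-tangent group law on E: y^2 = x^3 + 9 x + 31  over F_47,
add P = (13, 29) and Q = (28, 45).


P != Q, so use the chord formula.
s = (y2 - y1) / (x2 - x1) = (16) / (15) mod 47 = 23
x3 = s^2 - x1 - x2 mod 47 = 23^2 - 13 - 28 = 18
y3 = s (x1 - x3) - y1 mod 47 = 23 * (13 - 18) - 29 = 44

P + Q = (18, 44)


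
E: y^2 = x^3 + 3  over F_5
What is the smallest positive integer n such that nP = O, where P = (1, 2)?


Compute successive multiples of P until we hit O:
  1P = (1, 2)
  2P = (2, 1)
  3P = (3, 0)
  4P = (2, 4)
  5P = (1, 3)
  6P = O

ord(P) = 6


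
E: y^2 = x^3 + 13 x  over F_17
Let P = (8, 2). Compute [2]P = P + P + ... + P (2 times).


k = 2 = 10_2 (binary, LSB first: 01)
Double-and-add from P = (8, 2):
  bit 0 = 0: acc unchanged = O
  bit 1 = 1: acc = O + (0, 0) = (0, 0)

2P = (0, 0)


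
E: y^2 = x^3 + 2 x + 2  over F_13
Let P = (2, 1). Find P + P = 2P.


Doubling: s = (3 x1^2 + a) / (2 y1)
s = (3*2^2 + 2) / (2*1) mod 13 = 7
x3 = s^2 - 2 x1 mod 13 = 7^2 - 2*2 = 6
y3 = s (x1 - x3) - y1 mod 13 = 7 * (2 - 6) - 1 = 10

2P = (6, 10)


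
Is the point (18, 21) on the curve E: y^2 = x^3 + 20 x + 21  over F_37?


Check whether y^2 = x^3 + 20 x + 21 (mod 37) for (x, y) = (18, 21).
LHS: y^2 = 21^2 mod 37 = 34
RHS: x^3 + 20 x + 21 = 18^3 + 20*18 + 21 mod 37 = 34
LHS = RHS

Yes, on the curve


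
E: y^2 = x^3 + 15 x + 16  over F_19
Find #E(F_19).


For each x in F_19, count y with y^2 = x^3 + 15 x + 16 mod 19:
  x = 0: RHS = 16, y in [4, 15]  -> 2 point(s)
  x = 2: RHS = 16, y in [4, 15]  -> 2 point(s)
  x = 4: RHS = 7, y in [8, 11]  -> 2 point(s)
  x = 5: RHS = 7, y in [8, 11]  -> 2 point(s)
  x = 9: RHS = 6, y in [5, 14]  -> 2 point(s)
  x = 10: RHS = 7, y in [8, 11]  -> 2 point(s)
  x = 11: RHS = 11, y in [7, 12]  -> 2 point(s)
  x = 12: RHS = 5, y in [9, 10]  -> 2 point(s)
  x = 14: RHS = 6, y in [5, 14]  -> 2 point(s)
  x = 15: RHS = 6, y in [5, 14]  -> 2 point(s)
  x = 16: RHS = 1, y in [1, 18]  -> 2 point(s)
  x = 17: RHS = 16, y in [4, 15]  -> 2 point(s)
  x = 18: RHS = 0, y in [0]  -> 1 point(s)
Affine points: 25. Add the point at infinity: total = 26.

#E(F_19) = 26


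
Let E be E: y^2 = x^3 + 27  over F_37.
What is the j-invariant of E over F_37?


Delta = -16(4 a^3 + 27 b^2) mod 37 = 16
-1728 * (4 a)^3 = -1728 * (4*0)^3 mod 37 = 0
j = 0 * 16^(-1) mod 37 = 0

j = 0 (mod 37)


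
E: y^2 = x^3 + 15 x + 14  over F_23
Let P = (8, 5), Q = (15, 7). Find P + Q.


P != Q, so use the chord formula.
s = (y2 - y1) / (x2 - x1) = (2) / (7) mod 23 = 20
x3 = s^2 - x1 - x2 mod 23 = 20^2 - 8 - 15 = 9
y3 = s (x1 - x3) - y1 mod 23 = 20 * (8 - 9) - 5 = 21

P + Q = (9, 21)


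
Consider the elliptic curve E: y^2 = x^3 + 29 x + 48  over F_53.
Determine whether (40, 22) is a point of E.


Check whether y^2 = x^3 + 29 x + 48 (mod 53) for (x, y) = (40, 22).
LHS: y^2 = 22^2 mod 53 = 7
RHS: x^3 + 29 x + 48 = 40^3 + 29*40 + 48 mod 53 = 18
LHS != RHS

No, not on the curve


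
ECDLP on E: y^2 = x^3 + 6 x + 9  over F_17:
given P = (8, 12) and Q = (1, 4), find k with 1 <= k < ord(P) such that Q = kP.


Enumerate multiples of P until we hit Q = (1, 4):
  1P = (8, 12)
  2P = (0, 3)
  3P = (10, 7)
  4P = (1, 13)
  5P = (16, 11)
  6P = (14, 10)
  7P = (14, 7)
  8P = (16, 6)
  9P = (1, 4)
Match found at i = 9.

k = 9


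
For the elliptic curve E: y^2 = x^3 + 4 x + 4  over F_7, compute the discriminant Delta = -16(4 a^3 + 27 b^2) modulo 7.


4 a^3 + 27 b^2 = 4*4^3 + 27*4^2 = 256 + 432 = 688
Delta = -16 * (688) = -11008
Delta mod 7 = 3

Delta = 3 (mod 7)


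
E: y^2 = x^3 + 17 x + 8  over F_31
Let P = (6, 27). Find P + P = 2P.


Doubling: s = (3 x1^2 + a) / (2 y1)
s = (3*6^2 + 17) / (2*27) mod 31 = 27
x3 = s^2 - 2 x1 mod 31 = 27^2 - 2*6 = 4
y3 = s (x1 - x3) - y1 mod 31 = 27 * (6 - 4) - 27 = 27

2P = (4, 27)


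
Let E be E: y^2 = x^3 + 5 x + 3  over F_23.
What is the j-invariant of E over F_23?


Delta = -16(4 a^3 + 27 b^2) mod 23 = 3
-1728 * (4 a)^3 = -1728 * (4*5)^3 mod 23 = 12
j = 12 * 3^(-1) mod 23 = 4

j = 4 (mod 23)


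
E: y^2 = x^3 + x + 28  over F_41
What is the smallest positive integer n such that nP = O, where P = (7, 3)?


Compute successive multiples of P until we hit O:
  1P = (7, 3)
  2P = (25, 4)
  3P = (19, 10)
  4P = (31, 24)
  5P = (39, 10)
  6P = (28, 27)
  7P = (14, 30)
  8P = (24, 31)
  ... (continuing to 18P)
  18P = O

ord(P) = 18


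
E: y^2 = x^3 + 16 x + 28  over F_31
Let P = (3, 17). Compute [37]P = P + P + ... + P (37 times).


k = 37 = 100101_2 (binary, LSB first: 101001)
Double-and-add from P = (3, 17):
  bit 0 = 1: acc = O + (3, 17) = (3, 17)
  bit 1 = 0: acc unchanged = (3, 17)
  bit 2 = 1: acc = (3, 17) + (15, 4) = (23, 15)
  bit 3 = 0: acc unchanged = (23, 15)
  bit 4 = 0: acc unchanged = (23, 15)
  bit 5 = 1: acc = (23, 15) + (16, 28) = (10, 14)

37P = (10, 14)


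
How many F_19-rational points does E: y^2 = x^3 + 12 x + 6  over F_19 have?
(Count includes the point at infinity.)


For each x in F_19, count y with y^2 = x^3 + 12 x + 6 mod 19:
  x = 0: RHS = 6, y in [5, 14]  -> 2 point(s)
  x = 1: RHS = 0, y in [0]  -> 1 point(s)
  x = 2: RHS = 0, y in [0]  -> 1 point(s)
  x = 4: RHS = 4, y in [2, 17]  -> 2 point(s)
  x = 5: RHS = 1, y in [1, 18]  -> 2 point(s)
  x = 6: RHS = 9, y in [3, 16]  -> 2 point(s)
  x = 8: RHS = 6, y in [5, 14]  -> 2 point(s)
  x = 9: RHS = 7, y in [8, 11]  -> 2 point(s)
  x = 10: RHS = 5, y in [9, 10]  -> 2 point(s)
  x = 11: RHS = 6, y in [5, 14]  -> 2 point(s)
  x = 12: RHS = 16, y in [4, 15]  -> 2 point(s)
  x = 14: RHS = 11, y in [7, 12]  -> 2 point(s)
  x = 16: RHS = 0, y in [0]  -> 1 point(s)
Affine points: 23. Add the point at infinity: total = 24.

#E(F_19) = 24


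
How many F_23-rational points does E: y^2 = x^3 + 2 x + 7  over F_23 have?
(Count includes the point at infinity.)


For each x in F_23, count y with y^2 = x^3 + 2 x + 7 mod 23:
  x = 5: RHS = 4, y in [2, 21]  -> 2 point(s)
  x = 8: RHS = 6, y in [11, 12]  -> 2 point(s)
  x = 9: RHS = 18, y in [8, 15]  -> 2 point(s)
  x = 11: RHS = 3, y in [7, 16]  -> 2 point(s)
  x = 15: RHS = 8, y in [10, 13]  -> 2 point(s)
  x = 16: RHS = 18, y in [8, 15]  -> 2 point(s)
  x = 17: RHS = 9, y in [3, 20]  -> 2 point(s)
  x = 19: RHS = 4, y in [2, 21]  -> 2 point(s)
  x = 21: RHS = 18, y in [8, 15]  -> 2 point(s)
  x = 22: RHS = 4, y in [2, 21]  -> 2 point(s)
Affine points: 20. Add the point at infinity: total = 21.

#E(F_23) = 21


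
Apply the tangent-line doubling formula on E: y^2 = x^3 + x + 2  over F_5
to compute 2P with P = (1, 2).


Doubling: s = (3 x1^2 + a) / (2 y1)
s = (3*1^2 + 1) / (2*2) mod 5 = 1
x3 = s^2 - 2 x1 mod 5 = 1^2 - 2*1 = 4
y3 = s (x1 - x3) - y1 mod 5 = 1 * (1 - 4) - 2 = 0

2P = (4, 0)


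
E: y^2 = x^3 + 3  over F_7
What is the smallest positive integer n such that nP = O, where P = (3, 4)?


Compute successive multiples of P until we hit O:
  1P = (3, 4)
  2P = (2, 2)
  3P = (6, 4)
  4P = (5, 3)
  5P = (1, 2)
  6P = (4, 2)
  7P = (4, 5)
  8P = (1, 5)
  ... (continuing to 13P)
  13P = O

ord(P) = 13
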